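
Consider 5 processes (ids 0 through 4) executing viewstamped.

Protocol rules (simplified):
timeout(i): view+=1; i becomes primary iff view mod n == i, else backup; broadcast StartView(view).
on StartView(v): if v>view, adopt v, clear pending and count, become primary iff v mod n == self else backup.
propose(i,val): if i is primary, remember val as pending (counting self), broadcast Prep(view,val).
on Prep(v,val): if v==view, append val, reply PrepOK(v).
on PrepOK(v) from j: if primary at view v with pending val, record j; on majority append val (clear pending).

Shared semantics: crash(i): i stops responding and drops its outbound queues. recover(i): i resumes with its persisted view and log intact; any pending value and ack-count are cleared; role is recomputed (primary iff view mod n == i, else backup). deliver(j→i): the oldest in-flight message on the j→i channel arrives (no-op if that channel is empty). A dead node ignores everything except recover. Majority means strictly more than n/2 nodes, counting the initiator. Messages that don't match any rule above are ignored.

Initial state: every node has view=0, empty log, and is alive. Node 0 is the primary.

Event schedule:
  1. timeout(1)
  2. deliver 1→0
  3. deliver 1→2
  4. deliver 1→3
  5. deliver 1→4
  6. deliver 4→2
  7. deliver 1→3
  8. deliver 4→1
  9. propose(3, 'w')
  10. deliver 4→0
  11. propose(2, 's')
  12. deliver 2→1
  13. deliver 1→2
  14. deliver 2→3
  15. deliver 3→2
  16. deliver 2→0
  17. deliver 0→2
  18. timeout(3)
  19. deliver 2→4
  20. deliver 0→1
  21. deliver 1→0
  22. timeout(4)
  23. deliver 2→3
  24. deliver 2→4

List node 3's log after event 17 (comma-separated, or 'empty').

1. timeout(1):  <1:prim v1 ->
2. deliver 1→0:  <0:back v1 ->
3. deliver 1→2:  <2:back v1 ->
4. deliver 1→3:  <3:back v1 ->
5. deliver 1→4:  <4:back v1 ->
6. deliver 4→2:  nop
7. deliver 1→3:  nop
8. deliver 4→1:  nop
9. propose(3,'w'):  nop
10. deliver 4→0:  nop
11. propose(2,'s'):  nop
12. deliver 2→1:  nop
13. deliver 1→2:  nop
14. deliver 2→3:  nop
15. deliver 3→2:  nop
16. deliver 2→0:  nop
17. deliver 0→2:  nop

empty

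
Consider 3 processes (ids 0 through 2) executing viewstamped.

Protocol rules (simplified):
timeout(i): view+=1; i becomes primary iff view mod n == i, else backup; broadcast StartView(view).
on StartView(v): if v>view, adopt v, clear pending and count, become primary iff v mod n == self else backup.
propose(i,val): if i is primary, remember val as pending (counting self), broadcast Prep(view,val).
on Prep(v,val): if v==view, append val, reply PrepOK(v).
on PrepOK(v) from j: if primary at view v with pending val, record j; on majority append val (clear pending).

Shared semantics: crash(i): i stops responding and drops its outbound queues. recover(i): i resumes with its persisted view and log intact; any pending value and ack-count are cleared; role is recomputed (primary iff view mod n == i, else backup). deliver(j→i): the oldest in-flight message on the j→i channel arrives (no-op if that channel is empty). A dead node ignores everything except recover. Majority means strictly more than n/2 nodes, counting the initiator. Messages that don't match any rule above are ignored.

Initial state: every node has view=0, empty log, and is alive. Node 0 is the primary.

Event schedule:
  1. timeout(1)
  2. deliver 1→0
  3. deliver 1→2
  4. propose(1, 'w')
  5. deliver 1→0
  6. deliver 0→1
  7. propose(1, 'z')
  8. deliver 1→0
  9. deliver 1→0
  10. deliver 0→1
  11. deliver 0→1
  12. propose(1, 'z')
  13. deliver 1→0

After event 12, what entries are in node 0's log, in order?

1. timeout(1):  <1:prim v1 ->
2. deliver 1→0:  <0:back v1 ->
3. deliver 1→2:  <2:back v1 ->
4. propose(1,'w'):  nop
5. deliver 1→0:  <0:back v1 w>
6. deliver 0→1:  <1:prim v1 w>
7. propose(1,'z'):  nop
8. deliver 1→0:  <0:back v1 w,z>
9. deliver 1→0:  nop
10. deliver 0→1:  <1:prim v1 w,z>
11. deliver 0→1:  nop
12. propose(1,'z'):  nop

w,z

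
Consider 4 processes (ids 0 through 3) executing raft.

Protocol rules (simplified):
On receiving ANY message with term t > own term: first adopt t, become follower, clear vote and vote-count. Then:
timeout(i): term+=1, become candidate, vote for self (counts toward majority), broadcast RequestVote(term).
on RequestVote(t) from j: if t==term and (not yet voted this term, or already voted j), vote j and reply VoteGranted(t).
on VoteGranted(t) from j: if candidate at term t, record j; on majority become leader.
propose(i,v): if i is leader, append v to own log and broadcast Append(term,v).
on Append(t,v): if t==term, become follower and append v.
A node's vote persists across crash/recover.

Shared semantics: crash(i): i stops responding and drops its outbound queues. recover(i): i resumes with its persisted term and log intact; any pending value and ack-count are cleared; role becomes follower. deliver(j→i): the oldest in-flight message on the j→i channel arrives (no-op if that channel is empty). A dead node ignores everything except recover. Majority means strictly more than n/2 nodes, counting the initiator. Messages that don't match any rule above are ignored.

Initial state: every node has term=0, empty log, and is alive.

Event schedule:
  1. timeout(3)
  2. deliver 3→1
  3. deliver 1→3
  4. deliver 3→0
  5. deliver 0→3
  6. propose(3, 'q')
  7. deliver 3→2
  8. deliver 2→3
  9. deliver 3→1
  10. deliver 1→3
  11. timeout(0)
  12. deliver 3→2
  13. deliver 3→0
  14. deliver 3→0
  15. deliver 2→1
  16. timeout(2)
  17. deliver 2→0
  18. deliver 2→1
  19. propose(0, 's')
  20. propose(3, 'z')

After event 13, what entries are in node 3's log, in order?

q

[1] timeout(3) → N3(cand t1 [-])
[2] deliver 3→1 → N1(foll t1 [-])
[3] deliver 1→3 → ∅
[4] deliver 3→0 → N0(foll t1 [-])
[5] deliver 0→3 → N3(lead t1 [-])
[6] propose(3,'q') → N3(lead t1 [q])
[7] deliver 3→2 → N2(foll t1 [-])
[8] deliver 2→3 → ∅
[9] deliver 3→1 → N1(foll t1 [q])
[10] deliver 1→3 → ∅
[11] timeout(0) → N0(cand t2 [-])
[12] deliver 3→2 → N2(foll t1 [q])
[13] deliver 3→0 → ∅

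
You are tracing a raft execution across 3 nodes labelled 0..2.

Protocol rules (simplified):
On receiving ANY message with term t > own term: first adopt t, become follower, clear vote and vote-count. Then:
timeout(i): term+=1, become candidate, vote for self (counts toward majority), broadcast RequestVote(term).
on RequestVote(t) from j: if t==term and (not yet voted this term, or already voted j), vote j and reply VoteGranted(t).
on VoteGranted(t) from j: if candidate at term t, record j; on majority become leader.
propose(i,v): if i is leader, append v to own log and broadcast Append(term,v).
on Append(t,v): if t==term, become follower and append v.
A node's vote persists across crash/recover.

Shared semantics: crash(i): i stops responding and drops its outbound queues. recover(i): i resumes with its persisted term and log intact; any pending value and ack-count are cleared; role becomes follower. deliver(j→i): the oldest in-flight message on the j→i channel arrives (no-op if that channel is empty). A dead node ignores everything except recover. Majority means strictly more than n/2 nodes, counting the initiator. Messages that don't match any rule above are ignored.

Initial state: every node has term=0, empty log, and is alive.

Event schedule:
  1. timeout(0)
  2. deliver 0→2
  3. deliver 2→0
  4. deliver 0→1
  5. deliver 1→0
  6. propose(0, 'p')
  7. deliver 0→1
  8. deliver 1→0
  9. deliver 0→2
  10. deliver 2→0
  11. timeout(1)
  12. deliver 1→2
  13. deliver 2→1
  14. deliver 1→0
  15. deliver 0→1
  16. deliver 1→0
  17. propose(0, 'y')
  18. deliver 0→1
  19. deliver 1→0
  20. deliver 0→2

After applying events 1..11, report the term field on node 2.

1

after 1 — timeout(0): n0:cand/t1/[-]
after 2 — deliver 0→2: n2:foll/t1/[-]
after 3 — deliver 2→0: n0:lead/t1/[-]
after 4 — deliver 0→1: n1:foll/t1/[-]
after 5 — deliver 1→0: ·
after 6 — propose(0,'p'): n0:lead/t1/[p]
after 7 — deliver 0→1: n1:foll/t1/[p]
after 8 — deliver 1→0: ·
after 9 — deliver 0→2: n2:foll/t1/[p]
after 10 — deliver 2→0: ·
after 11 — timeout(1): n1:cand/t2/[p]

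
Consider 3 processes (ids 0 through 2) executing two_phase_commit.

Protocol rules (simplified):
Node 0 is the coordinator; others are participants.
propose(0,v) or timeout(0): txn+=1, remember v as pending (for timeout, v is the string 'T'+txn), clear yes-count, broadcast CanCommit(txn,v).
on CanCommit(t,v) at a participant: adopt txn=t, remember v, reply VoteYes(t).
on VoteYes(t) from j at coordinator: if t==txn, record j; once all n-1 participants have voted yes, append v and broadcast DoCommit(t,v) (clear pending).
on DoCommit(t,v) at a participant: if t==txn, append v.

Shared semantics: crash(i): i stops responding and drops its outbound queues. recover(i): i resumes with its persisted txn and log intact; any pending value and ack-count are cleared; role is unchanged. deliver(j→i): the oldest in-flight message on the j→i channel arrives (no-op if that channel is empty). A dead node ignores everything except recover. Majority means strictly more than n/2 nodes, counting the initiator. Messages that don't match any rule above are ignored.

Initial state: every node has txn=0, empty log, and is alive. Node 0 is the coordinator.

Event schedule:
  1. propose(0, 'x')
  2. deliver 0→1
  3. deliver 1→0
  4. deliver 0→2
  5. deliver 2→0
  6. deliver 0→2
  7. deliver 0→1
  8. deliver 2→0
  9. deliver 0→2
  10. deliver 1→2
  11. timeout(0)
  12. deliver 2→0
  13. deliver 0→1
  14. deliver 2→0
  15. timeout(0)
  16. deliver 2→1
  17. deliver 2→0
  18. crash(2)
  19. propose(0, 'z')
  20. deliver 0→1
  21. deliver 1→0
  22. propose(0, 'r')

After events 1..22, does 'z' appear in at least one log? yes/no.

1. propose(0,'x'):  <0:coor t1 ->
2. deliver 0→1:  <1:part t1 ->
3. deliver 1→0:  nop
4. deliver 0→2:  <2:part t1 ->
5. deliver 2→0:  <0:coor t1 x>
6. deliver 0→2:  <2:part t1 x>
7. deliver 0→1:  <1:part t1 x>
8. deliver 2→0:  nop
9. deliver 0→2:  nop
10. deliver 1→2:  nop
11. timeout(0):  <0:coor t2 x>
12. deliver 2→0:  nop
13. deliver 0→1:  <1:part t2 x>
14. deliver 2→0:  nop
15. timeout(0):  <0:coor t3 x>
16. deliver 2→1:  nop
17. deliver 2→0:  nop
18. crash(2):  <2:✗part t1 x>
19. propose(0,'z'):  <0:coor t4 x>
20. deliver 0→1:  <1:part t3 x>
21. deliver 1→0:  nop
22. propose(0,'r'):  <0:coor t5 x>

no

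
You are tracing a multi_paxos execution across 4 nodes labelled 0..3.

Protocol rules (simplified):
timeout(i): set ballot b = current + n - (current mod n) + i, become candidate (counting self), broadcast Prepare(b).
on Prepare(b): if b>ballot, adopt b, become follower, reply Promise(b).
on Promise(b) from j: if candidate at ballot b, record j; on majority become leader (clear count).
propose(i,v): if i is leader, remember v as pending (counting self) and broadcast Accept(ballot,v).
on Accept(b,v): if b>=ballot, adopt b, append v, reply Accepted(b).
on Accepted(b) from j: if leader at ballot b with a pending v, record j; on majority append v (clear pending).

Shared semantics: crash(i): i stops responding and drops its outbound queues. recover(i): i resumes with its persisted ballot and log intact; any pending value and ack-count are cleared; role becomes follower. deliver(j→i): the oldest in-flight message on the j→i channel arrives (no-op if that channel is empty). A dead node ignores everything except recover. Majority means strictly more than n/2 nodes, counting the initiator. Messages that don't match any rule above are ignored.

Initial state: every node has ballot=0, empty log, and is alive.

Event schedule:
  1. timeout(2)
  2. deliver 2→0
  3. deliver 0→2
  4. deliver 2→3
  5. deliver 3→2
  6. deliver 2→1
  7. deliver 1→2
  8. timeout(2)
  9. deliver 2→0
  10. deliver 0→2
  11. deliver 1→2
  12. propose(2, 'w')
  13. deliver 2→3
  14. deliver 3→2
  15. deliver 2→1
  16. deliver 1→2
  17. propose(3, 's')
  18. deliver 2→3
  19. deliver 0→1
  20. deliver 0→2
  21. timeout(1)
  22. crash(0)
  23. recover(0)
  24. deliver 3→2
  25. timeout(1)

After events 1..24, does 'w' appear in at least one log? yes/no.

[1] timeout(2) → N2(cand b6 [-])
[2] deliver 2→0 → N0(foll b6 [-])
[3] deliver 0→2 → ∅
[4] deliver 2→3 → N3(foll b6 [-])
[5] deliver 3→2 → N2(lead b6 [-])
[6] deliver 2→1 → N1(foll b6 [-])
[7] deliver 1→2 → ∅
[8] timeout(2) → N2(cand b10 [-])
[9] deliver 2→0 → N0(foll b10 [-])
[10] deliver 0→2 → ∅
[11] deliver 1→2 → ∅
[12] propose(2,'w') → ∅
[13] deliver 2→3 → N3(foll b10 [-])
[14] deliver 3→2 → N2(lead b10 [-])
[15] deliver 2→1 → N1(foll b10 [-])
[16] deliver 1→2 → ∅
[17] propose(3,'s') → ∅
[18] deliver 2→3 → ∅
[19] deliver 0→1 → ∅
[20] deliver 0→2 → ∅
[21] timeout(1) → N1(cand b13 [-])
[22] crash(0) → N0(✗foll b10 [-])
[23] recover(0) → N0(foll b10 [-])
[24] deliver 3→2 → ∅

no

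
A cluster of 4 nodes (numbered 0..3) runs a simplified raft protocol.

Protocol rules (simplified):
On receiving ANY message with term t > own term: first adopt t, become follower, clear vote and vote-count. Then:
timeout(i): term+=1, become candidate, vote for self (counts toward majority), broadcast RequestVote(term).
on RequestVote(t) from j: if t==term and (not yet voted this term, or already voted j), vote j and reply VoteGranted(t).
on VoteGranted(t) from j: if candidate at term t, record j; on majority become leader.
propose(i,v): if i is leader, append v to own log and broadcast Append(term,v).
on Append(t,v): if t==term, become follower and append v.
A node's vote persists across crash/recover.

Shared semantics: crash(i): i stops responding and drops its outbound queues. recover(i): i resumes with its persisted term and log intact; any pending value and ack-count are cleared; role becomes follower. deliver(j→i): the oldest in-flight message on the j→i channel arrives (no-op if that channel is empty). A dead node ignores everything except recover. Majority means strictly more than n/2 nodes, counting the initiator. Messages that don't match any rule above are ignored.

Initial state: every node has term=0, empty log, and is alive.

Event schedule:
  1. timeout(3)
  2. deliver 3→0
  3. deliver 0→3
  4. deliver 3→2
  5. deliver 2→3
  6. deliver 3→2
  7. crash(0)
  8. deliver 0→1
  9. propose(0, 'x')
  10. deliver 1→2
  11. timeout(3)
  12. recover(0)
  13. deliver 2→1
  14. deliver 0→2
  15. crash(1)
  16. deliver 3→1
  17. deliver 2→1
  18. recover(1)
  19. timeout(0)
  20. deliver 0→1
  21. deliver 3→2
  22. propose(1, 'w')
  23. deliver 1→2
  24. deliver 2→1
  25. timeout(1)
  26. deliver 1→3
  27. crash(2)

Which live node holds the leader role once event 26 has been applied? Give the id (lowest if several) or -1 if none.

-1

e1 timeout(3): 3[cand,t=1,-]
e2 deliver 3→0: 0[foll,t=1,-]
e3 deliver 0→3: ·
e4 deliver 3→2: 2[foll,t=1,-]
e5 deliver 2→3: 3[lead,t=1,-]
e6 deliver 3→2: ·
e7 crash(0): 0[✗foll,t=1,-]
e8 deliver 0→1: ·
e9 propose(0,'x'): ·
e10 deliver 1→2: ·
e11 timeout(3): 3[cand,t=2,-]
e12 recover(0): 0[foll,t=1,-]
e13 deliver 2→1: ·
e14 deliver 0→2: ·
e15 crash(1): 1[✗foll,t=0,-]
e16 deliver 3→1: ·
e17 deliver 2→1: ·
e18 recover(1): 1[foll,t=0,-]
e19 timeout(0): 0[cand,t=2,-]
e20 deliver 0→1: 1[foll,t=2,-]
e21 deliver 3→2: 2[foll,t=2,-]
e22 propose(1,'w'): ·
e23 deliver 1→2: ·
e24 deliver 2→1: ·
e25 timeout(1): 1[cand,t=3,-]
e26 deliver 1→3: 3[foll,t=3,-]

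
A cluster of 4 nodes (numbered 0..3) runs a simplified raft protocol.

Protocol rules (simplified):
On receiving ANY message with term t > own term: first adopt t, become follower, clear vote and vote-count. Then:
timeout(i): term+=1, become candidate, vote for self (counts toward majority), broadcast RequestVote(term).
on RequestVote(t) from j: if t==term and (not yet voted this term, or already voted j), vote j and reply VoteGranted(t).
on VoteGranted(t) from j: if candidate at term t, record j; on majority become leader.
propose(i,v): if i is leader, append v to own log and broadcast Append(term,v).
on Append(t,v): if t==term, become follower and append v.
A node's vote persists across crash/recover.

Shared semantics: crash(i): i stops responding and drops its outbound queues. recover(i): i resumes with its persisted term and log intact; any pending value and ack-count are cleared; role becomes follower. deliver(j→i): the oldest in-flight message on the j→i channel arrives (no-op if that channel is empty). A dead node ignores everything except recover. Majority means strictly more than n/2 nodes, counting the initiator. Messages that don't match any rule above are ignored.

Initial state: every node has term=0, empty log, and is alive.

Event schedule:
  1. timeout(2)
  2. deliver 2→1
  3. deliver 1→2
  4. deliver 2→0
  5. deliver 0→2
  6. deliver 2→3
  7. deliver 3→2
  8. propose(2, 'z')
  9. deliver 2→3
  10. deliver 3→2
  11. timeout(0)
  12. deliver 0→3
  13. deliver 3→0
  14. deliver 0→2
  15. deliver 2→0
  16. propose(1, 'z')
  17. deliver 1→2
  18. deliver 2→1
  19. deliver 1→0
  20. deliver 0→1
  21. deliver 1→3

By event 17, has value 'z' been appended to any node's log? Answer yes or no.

step 1 timeout(2): 2={cand,t=1,log=-}
step 2 deliver 2→1: 1={foll,t=1,log=-}
step 3 deliver 1→2: —
step 4 deliver 2→0: 0={foll,t=1,log=-}
step 5 deliver 0→2: 2={lead,t=1,log=-}
step 6 deliver 2→3: 3={foll,t=1,log=-}
step 7 deliver 3→2: —
step 8 propose(2,'z'): 2={lead,t=1,log=z}
step 9 deliver 2→3: 3={foll,t=1,log=z}
step 10 deliver 3→2: —
step 11 timeout(0): 0={cand,t=2,log=-}
step 12 deliver 0→3: 3={foll,t=2,log=z}
step 13 deliver 3→0: —
step 14 deliver 0→2: 2={foll,t=2,log=z}
step 15 deliver 2→0: —
step 16 propose(1,'z'): —
step 17 deliver 1→2: —

yes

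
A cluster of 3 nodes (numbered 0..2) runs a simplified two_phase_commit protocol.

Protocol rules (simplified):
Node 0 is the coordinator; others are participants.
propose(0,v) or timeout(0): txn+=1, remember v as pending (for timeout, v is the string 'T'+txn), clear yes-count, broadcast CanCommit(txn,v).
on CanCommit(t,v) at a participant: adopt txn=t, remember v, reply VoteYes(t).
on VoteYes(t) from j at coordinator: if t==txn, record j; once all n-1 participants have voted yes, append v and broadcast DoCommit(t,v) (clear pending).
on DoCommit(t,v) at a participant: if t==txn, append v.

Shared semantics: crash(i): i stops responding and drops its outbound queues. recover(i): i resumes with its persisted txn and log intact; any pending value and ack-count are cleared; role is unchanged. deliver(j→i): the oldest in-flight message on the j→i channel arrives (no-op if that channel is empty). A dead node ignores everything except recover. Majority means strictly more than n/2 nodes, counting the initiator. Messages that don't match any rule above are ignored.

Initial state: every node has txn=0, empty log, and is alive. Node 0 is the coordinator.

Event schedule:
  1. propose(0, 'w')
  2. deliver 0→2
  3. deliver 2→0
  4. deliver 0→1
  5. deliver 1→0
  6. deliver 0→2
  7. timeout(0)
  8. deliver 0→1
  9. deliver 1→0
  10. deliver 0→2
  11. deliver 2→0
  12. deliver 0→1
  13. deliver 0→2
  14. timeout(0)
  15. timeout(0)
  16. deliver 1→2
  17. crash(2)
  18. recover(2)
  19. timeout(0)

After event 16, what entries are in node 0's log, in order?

w

1. propose(0,'w'):  <0:coor t1 ->
2. deliver 0→2:  <2:part t1 ->
3. deliver 2→0:  nop
4. deliver 0→1:  <1:part t1 ->
5. deliver 1→0:  <0:coor t1 w>
6. deliver 0→2:  <2:part t1 w>
7. timeout(0):  <0:coor t2 w>
8. deliver 0→1:  <1:part t1 w>
9. deliver 1→0:  nop
10. deliver 0→2:  <2:part t2 w>
11. deliver 2→0:  nop
12. deliver 0→1:  <1:part t2 w>
13. deliver 0→2:  nop
14. timeout(0):  <0:coor t3 w>
15. timeout(0):  <0:coor t4 w>
16. deliver 1→2:  nop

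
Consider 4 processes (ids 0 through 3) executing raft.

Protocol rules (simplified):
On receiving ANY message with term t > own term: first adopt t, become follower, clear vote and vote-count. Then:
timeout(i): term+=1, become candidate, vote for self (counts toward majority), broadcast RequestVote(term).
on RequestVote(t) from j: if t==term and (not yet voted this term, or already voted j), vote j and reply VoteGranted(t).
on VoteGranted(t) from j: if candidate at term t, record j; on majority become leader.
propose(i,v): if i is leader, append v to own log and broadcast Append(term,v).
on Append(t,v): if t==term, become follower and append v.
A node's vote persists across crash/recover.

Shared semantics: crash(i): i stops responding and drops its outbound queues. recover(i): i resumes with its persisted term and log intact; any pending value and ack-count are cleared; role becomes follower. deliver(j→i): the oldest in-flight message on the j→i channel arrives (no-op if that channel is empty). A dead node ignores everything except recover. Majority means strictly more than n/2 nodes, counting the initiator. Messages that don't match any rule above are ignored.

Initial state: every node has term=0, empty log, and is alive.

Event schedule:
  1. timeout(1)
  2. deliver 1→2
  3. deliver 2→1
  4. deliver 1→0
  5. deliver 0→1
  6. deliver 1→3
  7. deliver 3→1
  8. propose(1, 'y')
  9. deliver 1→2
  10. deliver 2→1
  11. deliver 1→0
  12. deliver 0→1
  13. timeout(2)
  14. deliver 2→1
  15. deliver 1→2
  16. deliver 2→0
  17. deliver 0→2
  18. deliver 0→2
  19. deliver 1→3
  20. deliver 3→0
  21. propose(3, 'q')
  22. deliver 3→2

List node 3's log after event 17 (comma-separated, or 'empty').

e1 timeout(1): 1[cand,t=1,-]
e2 deliver 1→2: 2[foll,t=1,-]
e3 deliver 2→1: ·
e4 deliver 1→0: 0[foll,t=1,-]
e5 deliver 0→1: 1[lead,t=1,-]
e6 deliver 1→3: 3[foll,t=1,-]
e7 deliver 3→1: ·
e8 propose(1,'y'): 1[lead,t=1,y]
e9 deliver 1→2: 2[foll,t=1,y]
e10 deliver 2→1: ·
e11 deliver 1→0: 0[foll,t=1,y]
e12 deliver 0→1: ·
e13 timeout(2): 2[cand,t=2,y]
e14 deliver 2→1: 1[foll,t=2,y]
e15 deliver 1→2: ·
e16 deliver 2→0: 0[foll,t=2,y]
e17 deliver 0→2: 2[lead,t=2,y]

empty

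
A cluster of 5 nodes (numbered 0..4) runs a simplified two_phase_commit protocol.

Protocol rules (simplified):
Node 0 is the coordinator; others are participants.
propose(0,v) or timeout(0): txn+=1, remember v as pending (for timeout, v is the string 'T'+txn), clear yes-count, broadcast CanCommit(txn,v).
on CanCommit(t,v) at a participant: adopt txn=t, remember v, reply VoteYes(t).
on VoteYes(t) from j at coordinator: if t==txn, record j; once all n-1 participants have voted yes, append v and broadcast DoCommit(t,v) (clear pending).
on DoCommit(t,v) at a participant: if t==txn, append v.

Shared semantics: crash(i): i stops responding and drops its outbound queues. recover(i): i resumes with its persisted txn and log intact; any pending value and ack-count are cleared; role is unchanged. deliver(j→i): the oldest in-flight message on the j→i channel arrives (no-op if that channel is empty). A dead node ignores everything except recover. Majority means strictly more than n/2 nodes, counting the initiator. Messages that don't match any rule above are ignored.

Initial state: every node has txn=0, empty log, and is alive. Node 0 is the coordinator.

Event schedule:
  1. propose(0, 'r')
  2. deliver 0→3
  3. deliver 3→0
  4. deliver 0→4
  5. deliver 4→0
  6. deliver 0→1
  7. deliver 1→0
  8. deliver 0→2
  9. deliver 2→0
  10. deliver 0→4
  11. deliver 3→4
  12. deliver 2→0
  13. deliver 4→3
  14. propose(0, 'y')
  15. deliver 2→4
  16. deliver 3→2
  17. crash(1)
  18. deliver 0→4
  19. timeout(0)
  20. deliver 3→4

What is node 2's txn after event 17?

1

step 1 propose(0,'r'): 0={coor,t=1,log=-}
step 2 deliver 0→3: 3={part,t=1,log=-}
step 3 deliver 3→0: —
step 4 deliver 0→4: 4={part,t=1,log=-}
step 5 deliver 4→0: —
step 6 deliver 0→1: 1={part,t=1,log=-}
step 7 deliver 1→0: —
step 8 deliver 0→2: 2={part,t=1,log=-}
step 9 deliver 2→0: 0={coor,t=1,log=r}
step 10 deliver 0→4: 4={part,t=1,log=r}
step 11 deliver 3→4: —
step 12 deliver 2→0: —
step 13 deliver 4→3: —
step 14 propose(0,'y'): 0={coor,t=2,log=r}
step 15 deliver 2→4: —
step 16 deliver 3→2: —
step 17 crash(1): 1={✗part,t=1,log=-}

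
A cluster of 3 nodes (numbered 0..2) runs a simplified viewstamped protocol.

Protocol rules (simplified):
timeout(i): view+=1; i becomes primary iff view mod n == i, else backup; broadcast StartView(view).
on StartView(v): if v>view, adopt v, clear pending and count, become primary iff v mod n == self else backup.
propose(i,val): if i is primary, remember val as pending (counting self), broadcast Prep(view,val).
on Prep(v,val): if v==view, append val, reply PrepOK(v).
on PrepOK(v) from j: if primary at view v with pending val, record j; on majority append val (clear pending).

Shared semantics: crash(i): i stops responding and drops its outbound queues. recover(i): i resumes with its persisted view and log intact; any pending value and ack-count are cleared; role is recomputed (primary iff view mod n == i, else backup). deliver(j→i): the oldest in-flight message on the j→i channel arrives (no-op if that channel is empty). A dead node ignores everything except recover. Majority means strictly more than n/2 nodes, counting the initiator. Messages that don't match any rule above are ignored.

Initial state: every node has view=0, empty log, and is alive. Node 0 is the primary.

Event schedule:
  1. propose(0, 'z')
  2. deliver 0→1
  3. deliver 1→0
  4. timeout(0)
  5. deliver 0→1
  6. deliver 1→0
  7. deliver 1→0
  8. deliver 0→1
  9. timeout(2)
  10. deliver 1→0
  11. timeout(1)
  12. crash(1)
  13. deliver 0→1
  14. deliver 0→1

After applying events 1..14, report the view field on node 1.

[1] propose(0,'z') → ∅
[2] deliver 0→1 → N1(back v0 [z])
[3] deliver 1→0 → N0(prim v0 [z])
[4] timeout(0) → N0(back v1 [z])
[5] deliver 0→1 → N1(prim v1 [z])
[6] deliver 1→0 → ∅
[7] deliver 1→0 → ∅
[8] deliver 0→1 → ∅
[9] timeout(2) → N2(back v1 [-])
[10] deliver 1→0 → ∅
[11] timeout(1) → N1(back v2 [z])
[12] crash(1) → N1(✗back v2 [z])
[13] deliver 0→1 → ∅
[14] deliver 0→1 → ∅

2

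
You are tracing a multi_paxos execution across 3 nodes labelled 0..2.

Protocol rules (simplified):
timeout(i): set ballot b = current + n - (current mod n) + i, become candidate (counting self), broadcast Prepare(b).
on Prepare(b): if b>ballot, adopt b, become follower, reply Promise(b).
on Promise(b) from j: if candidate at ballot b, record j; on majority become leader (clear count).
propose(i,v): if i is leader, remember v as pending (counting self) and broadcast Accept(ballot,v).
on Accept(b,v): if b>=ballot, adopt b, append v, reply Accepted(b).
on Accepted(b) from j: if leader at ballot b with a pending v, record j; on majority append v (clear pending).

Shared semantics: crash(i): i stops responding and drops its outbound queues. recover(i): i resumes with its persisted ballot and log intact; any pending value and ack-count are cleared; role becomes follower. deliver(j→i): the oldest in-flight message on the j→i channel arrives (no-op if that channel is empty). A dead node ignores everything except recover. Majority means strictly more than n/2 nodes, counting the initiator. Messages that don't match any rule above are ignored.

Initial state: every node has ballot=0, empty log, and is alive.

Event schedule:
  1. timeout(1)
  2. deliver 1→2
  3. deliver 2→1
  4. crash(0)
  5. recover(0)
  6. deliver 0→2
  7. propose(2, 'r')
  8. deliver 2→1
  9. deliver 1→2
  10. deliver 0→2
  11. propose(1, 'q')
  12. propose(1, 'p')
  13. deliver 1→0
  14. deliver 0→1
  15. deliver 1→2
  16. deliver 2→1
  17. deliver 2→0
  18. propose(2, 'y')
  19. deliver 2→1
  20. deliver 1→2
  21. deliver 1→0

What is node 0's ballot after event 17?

4

1. timeout(1):  <1:cand b4 ->
2. deliver 1→2:  <2:foll b4 ->
3. deliver 2→1:  <1:lead b4 ->
4. crash(0):  <0:✗foll b0 ->
5. recover(0):  <0:foll b0 ->
6. deliver 0→2:  nop
7. propose(2,'r'):  nop
8. deliver 2→1:  nop
9. deliver 1→2:  nop
10. deliver 0→2:  nop
11. propose(1,'q'):  nop
12. propose(1,'p'):  nop
13. deliver 1→0:  <0:foll b4 ->
14. deliver 0→1:  nop
15. deliver 1→2:  <2:foll b4 q>
16. deliver 2→1:  <1:lead b4 p>
17. deliver 2→0:  nop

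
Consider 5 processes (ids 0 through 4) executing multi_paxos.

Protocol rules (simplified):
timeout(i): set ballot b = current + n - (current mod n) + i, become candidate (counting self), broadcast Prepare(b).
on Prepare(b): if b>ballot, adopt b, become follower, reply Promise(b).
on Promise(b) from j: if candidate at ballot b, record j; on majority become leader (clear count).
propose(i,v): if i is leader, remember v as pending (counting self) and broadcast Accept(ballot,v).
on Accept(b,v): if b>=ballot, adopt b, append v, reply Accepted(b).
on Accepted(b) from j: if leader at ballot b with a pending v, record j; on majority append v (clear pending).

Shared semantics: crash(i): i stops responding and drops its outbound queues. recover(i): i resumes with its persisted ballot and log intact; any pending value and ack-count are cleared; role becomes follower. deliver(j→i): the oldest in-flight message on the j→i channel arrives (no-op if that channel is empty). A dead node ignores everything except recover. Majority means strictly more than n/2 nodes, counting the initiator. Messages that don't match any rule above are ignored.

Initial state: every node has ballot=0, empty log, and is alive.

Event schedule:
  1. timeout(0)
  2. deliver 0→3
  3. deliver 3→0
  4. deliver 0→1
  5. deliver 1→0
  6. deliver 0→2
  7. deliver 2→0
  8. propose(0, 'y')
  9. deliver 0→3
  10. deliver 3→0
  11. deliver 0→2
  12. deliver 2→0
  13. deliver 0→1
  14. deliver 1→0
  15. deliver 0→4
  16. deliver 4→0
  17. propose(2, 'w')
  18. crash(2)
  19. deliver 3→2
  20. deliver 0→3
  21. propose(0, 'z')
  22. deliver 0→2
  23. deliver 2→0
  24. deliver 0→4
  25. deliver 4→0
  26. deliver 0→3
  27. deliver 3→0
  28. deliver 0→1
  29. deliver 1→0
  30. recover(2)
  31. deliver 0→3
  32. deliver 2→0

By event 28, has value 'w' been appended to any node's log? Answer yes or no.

[1] timeout(0) → N0(cand b5 [-])
[2] deliver 0→3 → N3(foll b5 [-])
[3] deliver 3→0 → ∅
[4] deliver 0→1 → N1(foll b5 [-])
[5] deliver 1→0 → N0(lead b5 [-])
[6] deliver 0→2 → N2(foll b5 [-])
[7] deliver 2→0 → ∅
[8] propose(0,'y') → ∅
[9] deliver 0→3 → N3(foll b5 [y])
[10] deliver 3→0 → ∅
[11] deliver 0→2 → N2(foll b5 [y])
[12] deliver 2→0 → N0(lead b5 [y])
[13] deliver 0→1 → N1(foll b5 [y])
[14] deliver 1→0 → ∅
[15] deliver 0→4 → N4(foll b5 [-])
[16] deliver 4→0 → ∅
[17] propose(2,'w') → ∅
[18] crash(2) → N2(✗foll b5 [y])
[19] deliver 3→2 → ∅
[20] deliver 0→3 → ∅
[21] propose(0,'z') → ∅
[22] deliver 0→2 → ∅
[23] deliver 2→0 → ∅
[24] deliver 0→4 → N4(foll b5 [y])
[25] deliver 4→0 → ∅
[26] deliver 0→3 → N3(foll b5 [y,z])
[27] deliver 3→0 → N0(lead b5 [y,z])
[28] deliver 0→1 → N1(foll b5 [y,z])

no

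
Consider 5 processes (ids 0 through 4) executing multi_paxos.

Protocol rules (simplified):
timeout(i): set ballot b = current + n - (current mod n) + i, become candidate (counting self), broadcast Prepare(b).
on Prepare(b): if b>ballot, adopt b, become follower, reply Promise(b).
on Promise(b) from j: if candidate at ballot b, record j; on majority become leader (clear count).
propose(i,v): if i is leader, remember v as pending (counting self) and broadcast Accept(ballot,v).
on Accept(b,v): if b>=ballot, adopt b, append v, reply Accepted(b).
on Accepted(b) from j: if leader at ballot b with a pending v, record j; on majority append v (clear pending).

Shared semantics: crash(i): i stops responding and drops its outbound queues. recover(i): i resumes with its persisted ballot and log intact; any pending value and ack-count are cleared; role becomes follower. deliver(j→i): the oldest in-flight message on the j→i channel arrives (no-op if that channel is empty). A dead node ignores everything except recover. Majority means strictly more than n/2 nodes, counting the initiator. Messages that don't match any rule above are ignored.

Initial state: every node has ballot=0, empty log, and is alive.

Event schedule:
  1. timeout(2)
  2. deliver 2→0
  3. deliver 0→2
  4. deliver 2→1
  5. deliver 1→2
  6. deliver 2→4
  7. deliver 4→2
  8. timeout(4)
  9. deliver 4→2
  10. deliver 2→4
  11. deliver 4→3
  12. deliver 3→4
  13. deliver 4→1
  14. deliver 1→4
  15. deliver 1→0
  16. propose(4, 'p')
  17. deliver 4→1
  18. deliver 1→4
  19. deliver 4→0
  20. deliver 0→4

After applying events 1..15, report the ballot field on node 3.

14

e1 timeout(2): 2[cand,b=7,-]
e2 deliver 2→0: 0[foll,b=7,-]
e3 deliver 0→2: ·
e4 deliver 2→1: 1[foll,b=7,-]
e5 deliver 1→2: 2[lead,b=7,-]
e6 deliver 2→4: 4[foll,b=7,-]
e7 deliver 4→2: ·
e8 timeout(4): 4[cand,b=14,-]
e9 deliver 4→2: 2[foll,b=14,-]
e10 deliver 2→4: ·
e11 deliver 4→3: 3[foll,b=14,-]
e12 deliver 3→4: 4[lead,b=14,-]
e13 deliver 4→1: 1[foll,b=14,-]
e14 deliver 1→4: ·
e15 deliver 1→0: ·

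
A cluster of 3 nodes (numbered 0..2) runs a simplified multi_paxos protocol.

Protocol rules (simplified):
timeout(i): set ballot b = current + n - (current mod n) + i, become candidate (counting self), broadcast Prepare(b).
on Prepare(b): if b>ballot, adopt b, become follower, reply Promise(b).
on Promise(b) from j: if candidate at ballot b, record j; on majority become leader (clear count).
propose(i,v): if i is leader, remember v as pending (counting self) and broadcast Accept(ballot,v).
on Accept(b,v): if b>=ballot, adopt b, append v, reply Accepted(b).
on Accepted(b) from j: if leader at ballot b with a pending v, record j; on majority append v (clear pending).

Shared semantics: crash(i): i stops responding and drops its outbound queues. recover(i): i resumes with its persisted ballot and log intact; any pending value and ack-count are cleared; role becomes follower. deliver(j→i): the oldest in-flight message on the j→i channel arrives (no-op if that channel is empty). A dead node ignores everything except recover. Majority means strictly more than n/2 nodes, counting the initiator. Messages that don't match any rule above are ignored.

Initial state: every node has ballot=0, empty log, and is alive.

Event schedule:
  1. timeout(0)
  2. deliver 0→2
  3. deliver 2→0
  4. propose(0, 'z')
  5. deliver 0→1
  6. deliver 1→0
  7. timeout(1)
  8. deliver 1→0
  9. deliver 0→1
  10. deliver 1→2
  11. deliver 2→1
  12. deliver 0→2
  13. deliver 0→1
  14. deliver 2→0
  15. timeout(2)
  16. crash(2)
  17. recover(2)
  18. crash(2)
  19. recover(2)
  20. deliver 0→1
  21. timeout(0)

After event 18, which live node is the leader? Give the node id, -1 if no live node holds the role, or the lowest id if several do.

1

[1] timeout(0) → N0(cand b3 [-])
[2] deliver 0→2 → N2(foll b3 [-])
[3] deliver 2→0 → N0(lead b3 [-])
[4] propose(0,'z') → ∅
[5] deliver 0→1 → N1(foll b3 [-])
[6] deliver 1→0 → ∅
[7] timeout(1) → N1(cand b7 [-])
[8] deliver 1→0 → N0(foll b7 [-])
[9] deliver 0→1 → ∅
[10] deliver 1→2 → N2(foll b7 [-])
[11] deliver 2→1 → N1(lead b7 [-])
[12] deliver 0→2 → ∅
[13] deliver 0→1 → ∅
[14] deliver 2→0 → ∅
[15] timeout(2) → N2(cand b11 [-])
[16] crash(2) → N2(✗cand b11 [-])
[17] recover(2) → N2(foll b11 [-])
[18] crash(2) → N2(✗foll b11 [-])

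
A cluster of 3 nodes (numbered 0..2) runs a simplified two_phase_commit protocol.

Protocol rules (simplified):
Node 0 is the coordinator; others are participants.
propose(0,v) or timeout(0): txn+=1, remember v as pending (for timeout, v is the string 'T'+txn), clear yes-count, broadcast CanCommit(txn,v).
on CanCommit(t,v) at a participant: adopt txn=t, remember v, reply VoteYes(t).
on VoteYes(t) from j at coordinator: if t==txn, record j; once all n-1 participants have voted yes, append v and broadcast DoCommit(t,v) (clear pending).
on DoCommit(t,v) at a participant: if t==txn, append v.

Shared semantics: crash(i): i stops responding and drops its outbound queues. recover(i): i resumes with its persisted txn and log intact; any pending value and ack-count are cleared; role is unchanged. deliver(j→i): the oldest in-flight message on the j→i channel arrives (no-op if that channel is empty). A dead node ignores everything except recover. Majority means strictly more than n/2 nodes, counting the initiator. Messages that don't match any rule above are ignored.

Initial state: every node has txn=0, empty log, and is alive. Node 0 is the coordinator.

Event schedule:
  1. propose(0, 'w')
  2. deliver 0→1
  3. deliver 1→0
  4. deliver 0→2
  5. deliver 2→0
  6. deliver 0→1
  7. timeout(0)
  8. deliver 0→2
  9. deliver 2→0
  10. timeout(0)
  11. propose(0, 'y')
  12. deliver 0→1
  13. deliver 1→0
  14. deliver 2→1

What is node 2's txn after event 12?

step 1 propose(0,'w'): 0={coor,t=1,log=-}
step 2 deliver 0→1: 1={part,t=1,log=-}
step 3 deliver 1→0: —
step 4 deliver 0→2: 2={part,t=1,log=-}
step 5 deliver 2→0: 0={coor,t=1,log=w}
step 6 deliver 0→1: 1={part,t=1,log=w}
step 7 timeout(0): 0={coor,t=2,log=w}
step 8 deliver 0→2: 2={part,t=1,log=w}
step 9 deliver 2→0: —
step 10 timeout(0): 0={coor,t=3,log=w}
step 11 propose(0,'y'): 0={coor,t=4,log=w}
step 12 deliver 0→1: 1={part,t=2,log=w}

1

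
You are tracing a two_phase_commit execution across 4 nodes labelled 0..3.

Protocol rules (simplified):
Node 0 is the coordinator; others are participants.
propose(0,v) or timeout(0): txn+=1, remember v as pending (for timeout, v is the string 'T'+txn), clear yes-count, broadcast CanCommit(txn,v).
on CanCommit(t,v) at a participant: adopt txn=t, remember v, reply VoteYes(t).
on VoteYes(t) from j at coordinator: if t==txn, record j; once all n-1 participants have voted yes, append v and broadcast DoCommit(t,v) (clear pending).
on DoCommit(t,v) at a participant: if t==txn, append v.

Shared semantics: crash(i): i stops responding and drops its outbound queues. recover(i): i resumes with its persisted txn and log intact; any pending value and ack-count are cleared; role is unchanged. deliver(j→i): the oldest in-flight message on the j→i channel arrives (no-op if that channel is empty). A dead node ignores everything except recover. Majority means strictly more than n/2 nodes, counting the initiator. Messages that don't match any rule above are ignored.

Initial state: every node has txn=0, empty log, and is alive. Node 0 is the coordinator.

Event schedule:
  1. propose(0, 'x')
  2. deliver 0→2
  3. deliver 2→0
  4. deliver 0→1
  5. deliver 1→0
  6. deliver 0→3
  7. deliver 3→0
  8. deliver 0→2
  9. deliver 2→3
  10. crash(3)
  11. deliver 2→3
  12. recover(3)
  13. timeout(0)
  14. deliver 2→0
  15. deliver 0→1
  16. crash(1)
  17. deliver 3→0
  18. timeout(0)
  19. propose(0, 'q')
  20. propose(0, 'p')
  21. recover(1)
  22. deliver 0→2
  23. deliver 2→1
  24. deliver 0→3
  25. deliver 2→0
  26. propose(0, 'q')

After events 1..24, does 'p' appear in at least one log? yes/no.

no

e1 propose(0,'x'): 0[coor,t=1,-]
e2 deliver 0→2: 2[part,t=1,-]
e3 deliver 2→0: ·
e4 deliver 0→1: 1[part,t=1,-]
e5 deliver 1→0: ·
e6 deliver 0→3: 3[part,t=1,-]
e7 deliver 3→0: 0[coor,t=1,x]
e8 deliver 0→2: 2[part,t=1,x]
e9 deliver 2→3: ·
e10 crash(3): 3[✗part,t=1,-]
e11 deliver 2→3: ·
e12 recover(3): 3[part,t=1,-]
e13 timeout(0): 0[coor,t=2,x]
e14 deliver 2→0: ·
e15 deliver 0→1: 1[part,t=1,x]
e16 crash(1): 1[✗part,t=1,x]
e17 deliver 3→0: ·
e18 timeout(0): 0[coor,t=3,x]
e19 propose(0,'q'): 0[coor,t=4,x]
e20 propose(0,'p'): 0[coor,t=5,x]
e21 recover(1): 1[part,t=1,x]
e22 deliver 0→2: 2[part,t=2,x]
e23 deliver 2→1: ·
e24 deliver 0→3: 3[part,t=1,x]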